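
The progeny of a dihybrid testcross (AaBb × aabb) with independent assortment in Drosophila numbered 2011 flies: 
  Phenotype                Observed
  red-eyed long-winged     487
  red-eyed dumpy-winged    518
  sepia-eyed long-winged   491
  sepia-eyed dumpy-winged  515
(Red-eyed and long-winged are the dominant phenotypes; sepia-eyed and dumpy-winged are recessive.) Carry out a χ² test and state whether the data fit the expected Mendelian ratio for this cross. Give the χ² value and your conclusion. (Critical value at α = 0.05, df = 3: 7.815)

1.529; consistent

A dihybrid testcross with independent assortment gives a 1:1:1:1 ratio.
Expected counts for N = 2011 under a 1:1:1:1 ratio (total parts = 4):
  red-eyed long-winged: 2011 × 1/4 = 502.75
  red-eyed dumpy-winged: 2011 × 1/4 = 502.75
  sepia-eyed long-winged: 2011 × 1/4 = 502.75
  sepia-eyed dumpy-winged: 2011 × 1/4 = 502.75
χ² = Σ (O − E)² / E
  red-eyed long-winged: (487 − 502.75)² / 502.75 = 0.4934
  red-eyed dumpy-winged: (518 − 502.75)² / 502.75 = 0.4626
  sepia-eyed long-winged: (491 − 502.75)² / 502.75 = 0.2746
  sepia-eyed dumpy-winged: (515 − 502.75)² / 502.75 = 0.2985
χ² = 0.4934 + 0.4626 + 0.2746 + 0.2985 = 1.5291 ≈ 1.529
Degrees of freedom = 4 − 1 = 3; critical value at α = 0.05 is 7.815.
Since 1.529 < 7.815, we fail to reject the null hypothesis — the data are consistent with the 1:1:1:1 ratio.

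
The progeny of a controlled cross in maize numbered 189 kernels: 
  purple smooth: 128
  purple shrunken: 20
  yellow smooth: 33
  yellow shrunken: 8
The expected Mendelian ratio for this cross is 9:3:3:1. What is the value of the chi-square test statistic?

12.547

Total ratio parts = 16. Expected numbers out of 189:
  purple smooth: 189 × 9/16 = 106.3125
  purple shrunken: 189 × 3/16 = 35.4375
  yellow smooth: 189 × 3/16 = 35.4375
  yellow shrunken: 189 × 1/16 = 11.8125
χ² = Σ (O − E)² / E
  purple smooth: (128 − 106.3125)² / 106.3125 = 4.4242
  purple shrunken: (20 − 35.4375)² / 35.4375 = 6.7250
  yellow smooth: (33 − 35.4375)² / 35.4375 = 0.1677
  yellow shrunken: (8 − 11.8125)² / 11.8125 = 1.2305
χ² = 4.4242 + 6.7250 + 0.1677 + 1.2305 = 12.5474 ≈ 12.547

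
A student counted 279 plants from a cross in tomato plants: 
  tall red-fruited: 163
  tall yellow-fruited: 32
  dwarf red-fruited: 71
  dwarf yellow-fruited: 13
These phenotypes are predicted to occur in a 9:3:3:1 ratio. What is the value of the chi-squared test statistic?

15.926

Under the 9:3:3:1 hypothesis (Σ ratio = 16, N = 279):
  tall red-fruited: 279 × 9/16 = 156.9375
  tall yellow-fruited: 279 × 3/16 = 52.3125
  dwarf red-fruited: 279 × 3/16 = 52.3125
  dwarf yellow-fruited: 279 × 1/16 = 17.4375
χ² = Σ (O − E)² / E
  tall red-fruited: (163 − 156.9375)² / 156.9375 = 0.2342
  tall yellow-fruited: (32 − 52.3125)² / 52.3125 = 7.8872
  dwarf red-fruited: (71 − 52.3125)² / 52.3125 = 6.6757
  dwarf yellow-fruited: (13 − 17.4375)² / 17.4375 = 1.1293
χ² = 0.2342 + 7.8872 + 6.6757 + 1.1293 = 15.9264 ≈ 15.926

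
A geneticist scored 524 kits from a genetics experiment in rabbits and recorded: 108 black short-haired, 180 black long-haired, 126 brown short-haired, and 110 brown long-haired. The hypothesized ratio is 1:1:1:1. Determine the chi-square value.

The 1:1:1:1 ratio has 4 parts, so with N = 524 the expected counts are:
  black short-haired: 524 × 1/4 = 131
  black long-haired: 524 × 1/4 = 131
  brown short-haired: 524 × 1/4 = 131
  brown long-haired: 524 × 1/4 = 131
χ² = Σ (O − E)² / E
  black short-haired: (108 − 131)² / 131 = 4.0382
  black long-haired: (180 − 131)² / 131 = 18.3282
  brown short-haired: (126 − 131)² / 131 = 0.1908
  brown long-haired: (110 − 131)² / 131 = 3.3664
χ² = 4.0382 + 18.3282 + 0.1908 + 3.3664 = 25.9236 ≈ 25.924

25.924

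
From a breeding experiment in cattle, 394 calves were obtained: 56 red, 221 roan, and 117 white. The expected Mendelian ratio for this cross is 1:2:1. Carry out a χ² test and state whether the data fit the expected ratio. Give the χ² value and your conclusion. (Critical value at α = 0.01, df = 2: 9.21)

24.736; not consistent

Under the 1:2:1 hypothesis (Σ ratio = 4, N = 394):
  red: 394 × 1/4 = 98.5
  roan: 394 × 2/4 = 197
  white: 394 × 1/4 = 98.5
χ² = Σ (O − E)² / E
  red: (56 − 98.5)² / 98.5 = 18.3376
  roan: (221 − 197)² / 197 = 2.9239
  white: (117 − 98.5)² / 98.5 = 3.4746
χ² = 18.3376 + 2.9239 + 3.4746 = 24.7361 ≈ 24.736
Degrees of freedom = 3 − 1 = 2; critical value at α = 0.01 is 9.21.
Since 24.736 > 9.21, we reject the null hypothesis — the data do not fit the 1:2:1 ratio.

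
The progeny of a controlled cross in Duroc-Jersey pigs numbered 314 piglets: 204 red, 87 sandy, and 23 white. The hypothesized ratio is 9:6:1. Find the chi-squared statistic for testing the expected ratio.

12.854

Under the 9:6:1 hypothesis (Σ ratio = 16, N = 314):
  red: 314 × 9/16 = 176.625
  sandy: 314 × 6/16 = 117.75
  white: 314 × 1/16 = 19.625
χ² = Σ (O − E)² / E
  red: (204 − 176.625)² / 176.625 = 4.2428
  sandy: (87 − 117.75)² / 117.75 = 8.0303
  white: (23 − 19.625)² / 19.625 = 0.5804
χ² = 4.2428 + 8.0303 + 0.5804 = 12.8535 ≈ 12.854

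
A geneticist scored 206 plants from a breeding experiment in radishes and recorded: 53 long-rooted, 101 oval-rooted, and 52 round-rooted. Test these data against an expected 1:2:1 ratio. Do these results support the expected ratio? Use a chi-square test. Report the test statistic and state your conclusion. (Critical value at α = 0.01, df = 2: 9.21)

Total ratio parts = 4. Expected numbers out of 206:
  long-rooted: 206 × 1/4 = 51.5
  oval-rooted: 206 × 2/4 = 103
  round-rooted: 206 × 1/4 = 51.5
χ² = Σ (O − E)² / E
  long-rooted: (53 − 51.5)² / 51.5 = 0.0437
  oval-rooted: (101 − 103)² / 103 = 0.0388
  round-rooted: (52 − 51.5)² / 51.5 = 0.0049
χ² = 0.0437 + 0.0388 + 0.0049 = 0.0874 ≈ 0.087
Degrees of freedom = 3 − 1 = 2; critical value at α = 0.01 is 9.21.
Since 0.087 < 9.21, we fail to reject the null hypothesis — the data are consistent with the 1:2:1 ratio.

0.087; consistent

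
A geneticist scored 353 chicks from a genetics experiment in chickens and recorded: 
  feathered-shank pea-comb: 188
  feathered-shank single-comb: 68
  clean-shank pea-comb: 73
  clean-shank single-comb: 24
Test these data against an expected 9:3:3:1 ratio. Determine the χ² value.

1.483

The 9:3:3:1 ratio has 16 parts, so with N = 353 the expected counts are:
  feathered-shank pea-comb: 353 × 9/16 = 198.5625
  feathered-shank single-comb: 353 × 3/16 = 66.1875
  clean-shank pea-comb: 353 × 3/16 = 66.1875
  clean-shank single-comb: 353 × 1/16 = 22.0625
χ² = Σ (O − E)² / E
  feathered-shank pea-comb: (188 − 198.5625)² / 198.5625 = 0.5619
  feathered-shank single-comb: (68 − 66.1875)² / 66.1875 = 0.0496
  clean-shank pea-comb: (73 − 66.1875)² / 66.1875 = 0.7012
  clean-shank single-comb: (24 − 22.0625)² / 22.0625 = 0.1701
χ² = 0.5619 + 0.0496 + 0.7012 + 0.1701 = 1.4828 ≈ 1.483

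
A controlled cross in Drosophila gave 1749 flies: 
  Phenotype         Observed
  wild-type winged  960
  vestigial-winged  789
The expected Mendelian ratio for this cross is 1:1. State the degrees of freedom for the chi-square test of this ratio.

1

A goodness-of-fit test with 2 phenotype classes has df = 2 − 1 = 1.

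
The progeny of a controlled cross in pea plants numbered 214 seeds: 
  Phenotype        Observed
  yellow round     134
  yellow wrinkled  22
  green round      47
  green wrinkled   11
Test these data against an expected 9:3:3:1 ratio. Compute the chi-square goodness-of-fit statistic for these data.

Expected counts for N = 214 under a 9:3:3:1 ratio (total parts = 16):
  yellow round: 214 × 9/16 = 120.375
  yellow wrinkled: 214 × 3/16 = 40.125
  green round: 214 × 3/16 = 40.125
  green wrinkled: 214 × 1/16 = 13.375
χ² = Σ (O − E)² / E
  yellow round: (134 − 120.375)² / 120.375 = 1.5422
  yellow wrinkled: (22 − 40.125)² / 40.125 = 8.1873
  green round: (47 − 40.125)² / 40.125 = 1.1780
  green wrinkled: (11 − 13.375)² / 13.375 = 0.4217
χ² = 1.5422 + 8.1873 + 1.1780 + 0.4217 = 11.3292 ≈ 11.329

11.329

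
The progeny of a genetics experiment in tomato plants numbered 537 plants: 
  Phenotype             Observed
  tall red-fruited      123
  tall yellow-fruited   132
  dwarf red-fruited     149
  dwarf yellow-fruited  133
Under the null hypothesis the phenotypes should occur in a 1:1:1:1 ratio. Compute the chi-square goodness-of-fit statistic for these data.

Under the 1:1:1:1 hypothesis (Σ ratio = 4, N = 537):
  tall red-fruited: 537 × 1/4 = 134.25
  tall yellow-fruited: 537 × 1/4 = 134.25
  dwarf red-fruited: 537 × 1/4 = 134.25
  dwarf yellow-fruited: 537 × 1/4 = 134.25
χ² = Σ (O − E)² / E
  tall red-fruited: (123 − 134.25)² / 134.25 = 0.9427
  tall yellow-fruited: (132 − 134.25)² / 134.25 = 0.0377
  dwarf red-fruited: (149 − 134.25)² / 134.25 = 1.6206
  dwarf yellow-fruited: (133 − 134.25)² / 134.25 = 0.0116
χ² = 0.9427 + 0.0377 + 1.6206 + 0.0116 = 2.6126 ≈ 2.613

2.613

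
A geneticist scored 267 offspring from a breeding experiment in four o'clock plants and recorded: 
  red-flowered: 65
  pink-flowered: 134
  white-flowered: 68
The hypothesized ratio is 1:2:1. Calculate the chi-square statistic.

0.071

The 1:2:1 ratio has 4 parts, so with N = 267 the expected counts are:
  red-flowered: 267 × 1/4 = 66.75
  pink-flowered: 267 × 2/4 = 133.5
  white-flowered: 267 × 1/4 = 66.75
χ² = Σ (O − E)² / E
  red-flowered: (65 − 66.75)² / 66.75 = 0.0459
  pink-flowered: (134 − 133.5)² / 133.5 = 0.0019
  white-flowered: (68 − 66.75)² / 66.75 = 0.0234
χ² = 0.0459 + 0.0019 + 0.0234 = 0.0712 ≈ 0.071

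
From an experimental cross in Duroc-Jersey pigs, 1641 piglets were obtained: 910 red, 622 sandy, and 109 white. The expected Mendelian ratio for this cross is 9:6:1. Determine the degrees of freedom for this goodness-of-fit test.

A goodness-of-fit test with 3 phenotype classes has df = 3 − 1 = 2.

2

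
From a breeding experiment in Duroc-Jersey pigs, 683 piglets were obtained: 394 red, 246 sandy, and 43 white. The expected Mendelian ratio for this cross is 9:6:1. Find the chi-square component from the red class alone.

0.251

Under the 9:6:1 hypothesis (Σ ratio = 16, N = 683):
  red: 683 × 9/16 = 384.1875
  sandy: 683 × 6/16 = 256.125
  white: 683 × 1/16 = 42.6875
Contribution of red: (394 − 384.1875)² / 384.1875 = 0.2506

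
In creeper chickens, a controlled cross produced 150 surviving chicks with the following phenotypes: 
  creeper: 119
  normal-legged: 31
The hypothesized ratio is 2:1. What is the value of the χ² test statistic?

10.830

Total ratio parts = 3. Expected numbers out of 150:
  creeper: 150 × 2/3 = 100
  normal-legged: 150 × 1/3 = 50
χ² = Σ (O − E)² / E
  creeper: (119 − 100)² / 100 = 3.6100
  normal-legged: (31 − 50)² / 50 = 7.2200
χ² = 3.6100 + 7.2200 = 10.830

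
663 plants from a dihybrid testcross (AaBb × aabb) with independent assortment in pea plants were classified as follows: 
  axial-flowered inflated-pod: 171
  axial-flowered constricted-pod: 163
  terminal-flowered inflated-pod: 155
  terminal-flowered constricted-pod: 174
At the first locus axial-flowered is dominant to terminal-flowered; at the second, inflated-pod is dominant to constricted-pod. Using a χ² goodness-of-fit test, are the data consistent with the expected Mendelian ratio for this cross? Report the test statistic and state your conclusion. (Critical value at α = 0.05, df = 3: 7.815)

A dihybrid testcross with independent assortment gives a 1:1:1:1 ratio.
Total ratio parts = 4. Expected numbers out of 663:
  axial-flowered inflated-pod: 663 × 1/4 = 165.75
  axial-flowered constricted-pod: 663 × 1/4 = 165.75
  terminal-flowered inflated-pod: 663 × 1/4 = 165.75
  terminal-flowered constricted-pod: 663 × 1/4 = 165.75
χ² = Σ (O − E)² / E
  axial-flowered inflated-pod: (171 − 165.75)² / 165.75 = 0.1663
  axial-flowered constricted-pod: (163 − 165.75)² / 165.75 = 0.0456
  terminal-flowered inflated-pod: (155 − 165.75)² / 165.75 = 0.6972
  terminal-flowered constricted-pod: (174 − 165.75)² / 165.75 = 0.4106
χ² = 0.1663 + 0.0456 + 0.6972 + 0.4106 = 1.3197 ≈ 1.320
Degrees of freedom = 4 − 1 = 3; critical value at α = 0.05 is 7.815.
Since 1.320 < 7.815, we fail to reject the null hypothesis — the data are consistent with the 1:1:1:1 ratio.

1.320; consistent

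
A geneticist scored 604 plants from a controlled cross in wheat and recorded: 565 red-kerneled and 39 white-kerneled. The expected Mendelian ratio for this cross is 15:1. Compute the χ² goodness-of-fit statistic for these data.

Expected counts for N = 604 under a 15:1 ratio (total parts = 16):
  red-kerneled: 604 × 15/16 = 566.25
  white-kerneled: 604 × 1/16 = 37.75
χ² = Σ (O − E)² / E
  red-kerneled: (565 − 566.25)² / 566.25 = 0.0028
  white-kerneled: (39 − 37.75)² / 37.75 = 0.0414
χ² = 0.0028 + 0.0414 = 0.0442 ≈ 0.044

0.044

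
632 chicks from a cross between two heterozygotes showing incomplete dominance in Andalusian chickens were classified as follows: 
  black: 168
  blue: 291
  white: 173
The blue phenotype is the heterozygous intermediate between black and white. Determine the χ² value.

With incomplete dominance, a heterozygote × heterozygote cross gives a 1:2:1 phenotypic ratio.
The 1:2:1 ratio has 4 parts, so with N = 632 the expected counts are:
  black: 632 × 1/4 = 158
  blue: 632 × 2/4 = 316
  white: 632 × 1/4 = 158
χ² = Σ (O − E)² / E
  black: (168 − 158)² / 158 = 0.6329
  blue: (291 − 316)² / 316 = 1.9778
  white: (173 − 158)² / 158 = 1.4241
χ² = 0.6329 + 1.9778 + 1.4241 = 4.0348 ≈ 4.035

4.035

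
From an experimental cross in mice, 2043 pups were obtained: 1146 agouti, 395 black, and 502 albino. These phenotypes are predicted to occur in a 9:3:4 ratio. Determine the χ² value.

0.531

The 9:3:4 ratio has 16 parts, so with N = 2043 the expected counts are:
  agouti: 2043 × 9/16 = 1149.1875
  black: 2043 × 3/16 = 383.0625
  albino: 2043 × 4/16 = 510.75
χ² = Σ (O − E)² / E
  agouti: (1146 − 1149.1875)² / 1149.1875 = 0.0088
  black: (395 − 383.0625)² / 383.0625 = 0.3720
  albino: (502 − 510.75)² / 510.75 = 0.1499
χ² = 0.0088 + 0.3720 + 0.1499 = 0.5307 ≈ 0.531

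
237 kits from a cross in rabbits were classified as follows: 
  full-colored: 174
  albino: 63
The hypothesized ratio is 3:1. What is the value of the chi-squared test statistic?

The 3:1 ratio has 4 parts, so with N = 237 the expected counts are:
  full-colored: 237 × 3/4 = 177.75
  albino: 237 × 1/4 = 59.25
χ² = Σ (O − E)² / E
  full-colored: (174 − 177.75)² / 177.75 = 0.0791
  albino: (63 − 59.25)² / 59.25 = 0.2373
χ² = 0.0791 + 0.2373 = 0.3164 ≈ 0.316

0.316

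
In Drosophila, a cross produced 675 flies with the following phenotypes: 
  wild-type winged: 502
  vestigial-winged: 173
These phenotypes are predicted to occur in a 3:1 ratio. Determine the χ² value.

Under the 3:1 hypothesis (Σ ratio = 4, N = 675):
  wild-type winged: 675 × 3/4 = 506.25
  vestigial-winged: 675 × 1/4 = 168.75
χ² = Σ (O − E)² / E
  wild-type winged: (502 − 506.25)² / 506.25 = 0.0357
  vestigial-winged: (173 − 168.75)² / 168.75 = 0.1070
χ² = 0.0357 + 0.1070 = 0.1427 ≈ 0.143

0.143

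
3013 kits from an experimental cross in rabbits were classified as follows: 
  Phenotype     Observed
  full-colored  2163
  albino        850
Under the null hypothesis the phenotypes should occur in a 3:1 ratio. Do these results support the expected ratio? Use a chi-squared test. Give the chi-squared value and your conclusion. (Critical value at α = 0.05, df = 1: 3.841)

Under the 3:1 hypothesis (Σ ratio = 4, N = 3013):
  full-colored: 3013 × 3/4 = 2259.75
  albino: 3013 × 1/4 = 753.25
χ² = Σ (O − E)² / E
  full-colored: (2163 − 2259.75)² / 2259.75 = 4.1423
  albino: (850 − 753.25)² / 753.25 = 12.4269
χ² = 4.1423 + 12.4269 = 16.5692 ≈ 16.569
Degrees of freedom = 2 − 1 = 1; critical value at α = 0.05 is 3.841.
Since 16.569 > 3.841, we reject the null hypothesis — the data do not fit the 3:1 ratio.

16.569; not consistent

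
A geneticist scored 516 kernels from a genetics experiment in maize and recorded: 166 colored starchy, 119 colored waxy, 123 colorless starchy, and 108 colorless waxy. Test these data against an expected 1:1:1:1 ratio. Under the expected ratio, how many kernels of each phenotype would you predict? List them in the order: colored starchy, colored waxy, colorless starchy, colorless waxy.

129, 129, 129, 129

Expected counts for N = 516 under a 1:1:1:1 ratio (total parts = 4):
  colored starchy: 516 × 1/4 = 129
  colored waxy: 516 × 1/4 = 129
  colorless starchy: 516 × 1/4 = 129
  colorless waxy: 516 × 1/4 = 129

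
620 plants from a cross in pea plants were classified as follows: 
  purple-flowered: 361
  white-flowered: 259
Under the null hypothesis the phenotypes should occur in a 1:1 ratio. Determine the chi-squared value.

16.781

Under the 1:1 hypothesis (Σ ratio = 2, N = 620):
  purple-flowered: 620 × 1/2 = 310
  white-flowered: 620 × 1/2 = 310
χ² = Σ (O − E)² / E
  purple-flowered: (361 − 310)² / 310 = 8.3903
  white-flowered: (259 − 310)² / 310 = 8.3903
χ² = 8.3903 + 8.3903 = 16.7806 ≈ 16.781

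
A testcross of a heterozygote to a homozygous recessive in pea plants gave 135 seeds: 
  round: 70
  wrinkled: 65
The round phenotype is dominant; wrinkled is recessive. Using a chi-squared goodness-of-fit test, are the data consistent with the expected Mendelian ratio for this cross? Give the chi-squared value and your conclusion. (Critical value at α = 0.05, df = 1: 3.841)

A testcross of a heterozygote (Aa × aa) gives a 1:1 phenotypic ratio.
Total ratio parts = 2. Expected numbers out of 135:
  round: 135 × 1/2 = 67.5
  wrinkled: 135 × 1/2 = 67.5
χ² = Σ (O − E)² / E
  round: (70 − 67.5)² / 67.5 = 0.0926
  wrinkled: (65 − 67.5)² / 67.5 = 0.0926
χ² = 0.0926 + 0.0926 = 0.1852 ≈ 0.185
Degrees of freedom = 2 − 1 = 1; critical value at α = 0.05 is 3.841.
Since 0.185 < 3.841, we fail to reject the null hypothesis — the data are consistent with the 1:1 ratio.

0.185; consistent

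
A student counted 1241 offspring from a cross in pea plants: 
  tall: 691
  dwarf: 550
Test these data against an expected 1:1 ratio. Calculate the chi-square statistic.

16.020

Total ratio parts = 2. Expected numbers out of 1241:
  tall: 1241 × 1/2 = 620.5
  dwarf: 1241 × 1/2 = 620.5
χ² = Σ (O − E)² / E
  tall: (691 − 620.5)² / 620.5 = 8.0101
  dwarf: (550 − 620.5)² / 620.5 = 8.0101
χ² = 8.0101 + 8.0101 = 16.0202 ≈ 16.020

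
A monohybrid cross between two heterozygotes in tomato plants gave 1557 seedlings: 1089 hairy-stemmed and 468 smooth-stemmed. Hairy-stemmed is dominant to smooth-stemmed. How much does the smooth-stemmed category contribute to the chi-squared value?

15.932

For a monohybrid cross between heterozygotes with complete dominance, the expected phenotypic ratio is 3:1.
Under the 3:1 hypothesis (Σ ratio = 4, N = 1557):
  hairy-stemmed: 1557 × 3/4 = 1167.75
  smooth-stemmed: 1557 × 1/4 = 389.25
Contribution of smooth-stemmed: (468 − 389.25)² / 389.25 = 15.9321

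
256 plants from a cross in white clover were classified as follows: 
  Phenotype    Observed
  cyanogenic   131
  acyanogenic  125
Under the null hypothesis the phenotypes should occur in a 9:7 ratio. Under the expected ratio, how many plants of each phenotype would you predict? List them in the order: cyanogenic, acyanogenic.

144, 112

Total ratio parts = 16. Expected numbers out of 256:
  cyanogenic: 256 × 9/16 = 144
  acyanogenic: 256 × 7/16 = 112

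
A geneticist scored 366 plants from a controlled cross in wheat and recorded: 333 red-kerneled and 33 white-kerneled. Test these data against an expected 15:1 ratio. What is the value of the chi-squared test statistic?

4.780

Under the 15:1 hypothesis (Σ ratio = 16, N = 366):
  red-kerneled: 366 × 15/16 = 343.125
  white-kerneled: 366 × 1/16 = 22.875
χ² = Σ (O − E)² / E
  red-kerneled: (333 − 343.125)² / 343.125 = 0.2988
  white-kerneled: (33 − 22.875)² / 22.875 = 4.4816
χ² = 0.2988 + 4.4816 = 4.7804 ≈ 4.780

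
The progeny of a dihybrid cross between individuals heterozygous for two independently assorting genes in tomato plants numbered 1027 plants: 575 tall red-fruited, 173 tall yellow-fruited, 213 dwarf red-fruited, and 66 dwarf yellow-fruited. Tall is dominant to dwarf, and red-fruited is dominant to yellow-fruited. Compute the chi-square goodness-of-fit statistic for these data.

4.220

A dihybrid F₂ with independent assortment and complete dominance at both loci gives a 9:3:3:1 phenotypic ratio.
Expected counts for N = 1027 under a 9:3:3:1 ratio (total parts = 16):
  tall red-fruited: 1027 × 9/16 = 577.6875
  tall yellow-fruited: 1027 × 3/16 = 192.5625
  dwarf red-fruited: 1027 × 3/16 = 192.5625
  dwarf yellow-fruited: 1027 × 1/16 = 64.1875
χ² = Σ (O − E)² / E
  tall red-fruited: (575 − 577.6875)² / 577.6875 = 0.0125
  tall yellow-fruited: (173 − 192.5625)² / 192.5625 = 1.9874
  dwarf red-fruited: (213 − 192.5625)² / 192.5625 = 2.1691
  dwarf yellow-fruited: (66 − 64.1875)² / 64.1875 = 0.0512
χ² = 0.0125 + 1.9874 + 2.1691 + 0.0512 = 4.2202 ≈ 4.220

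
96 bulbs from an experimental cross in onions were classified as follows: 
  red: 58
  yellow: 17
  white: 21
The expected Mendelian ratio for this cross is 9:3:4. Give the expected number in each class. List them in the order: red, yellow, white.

54, 18, 24

Expected counts for N = 96 under a 9:3:4 ratio (total parts = 16):
  red: 96 × 9/16 = 54
  yellow: 96 × 3/16 = 18
  white: 96 × 4/16 = 24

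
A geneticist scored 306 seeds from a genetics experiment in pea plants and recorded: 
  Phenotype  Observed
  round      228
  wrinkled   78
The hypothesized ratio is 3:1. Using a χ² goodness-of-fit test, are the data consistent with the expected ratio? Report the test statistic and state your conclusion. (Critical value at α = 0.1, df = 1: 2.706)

0.039; consistent

The 3:1 ratio has 4 parts, so with N = 306 the expected counts are:
  round: 306 × 3/4 = 229.5
  wrinkled: 306 × 1/4 = 76.5
χ² = Σ (O − E)² / E
  round: (228 − 229.5)² / 229.5 = 0.0098
  wrinkled: (78 − 76.5)² / 76.5 = 0.0294
χ² = 0.0098 + 0.0294 = 0.0392 ≈ 0.039
Degrees of freedom = 2 − 1 = 1; critical value at α = 0.1 is 2.706.
Since 0.039 < 2.706, we fail to reject the null hypothesis — the data are consistent with the 3:1 ratio.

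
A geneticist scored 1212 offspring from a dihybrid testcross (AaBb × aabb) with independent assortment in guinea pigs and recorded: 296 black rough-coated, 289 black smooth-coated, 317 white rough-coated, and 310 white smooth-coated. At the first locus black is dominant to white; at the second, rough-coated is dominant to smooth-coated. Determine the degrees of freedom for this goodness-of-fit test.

A dihybrid testcross with independent assortment gives a 1:1:1:1 ratio.
A goodness-of-fit test with 4 phenotype classes has df = 4 − 1 = 3.

3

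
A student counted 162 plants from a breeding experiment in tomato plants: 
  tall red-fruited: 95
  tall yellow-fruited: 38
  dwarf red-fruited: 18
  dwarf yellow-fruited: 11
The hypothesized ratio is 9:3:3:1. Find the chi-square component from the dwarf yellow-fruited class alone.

0.076

Total ratio parts = 16. Expected numbers out of 162:
  tall red-fruited: 162 × 9/16 = 91.125
  tall yellow-fruited: 162 × 3/16 = 30.375
  dwarf red-fruited: 162 × 3/16 = 30.375
  dwarf yellow-fruited: 162 × 1/16 = 10.125
Contribution of dwarf yellow-fruited: (11 − 10.125)² / 10.125 = 0.0756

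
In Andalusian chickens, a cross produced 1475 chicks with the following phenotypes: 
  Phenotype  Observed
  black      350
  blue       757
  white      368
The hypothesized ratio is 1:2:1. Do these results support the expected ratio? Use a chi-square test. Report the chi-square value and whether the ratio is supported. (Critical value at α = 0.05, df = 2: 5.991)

Total ratio parts = 4. Expected numbers out of 1475:
  black: 1475 × 1/4 = 368.75
  blue: 1475 × 2/4 = 737.5
  white: 1475 × 1/4 = 368.75
χ² = Σ (O − E)² / E
  black: (350 − 368.75)² / 368.75 = 0.9534
  blue: (757 − 737.5)² / 737.5 = 0.5156
  white: (368 − 368.75)² / 368.75 = 0.0015
χ² = 0.9534 + 0.5156 + 0.0015 = 1.4705 ≈ 1.471
Degrees of freedom = 3 − 1 = 2; critical value at α = 0.05 is 5.991.
Since 1.471 < 5.991, we fail to reject the null hypothesis — the data are consistent with the 1:2:1 ratio.

1.471; consistent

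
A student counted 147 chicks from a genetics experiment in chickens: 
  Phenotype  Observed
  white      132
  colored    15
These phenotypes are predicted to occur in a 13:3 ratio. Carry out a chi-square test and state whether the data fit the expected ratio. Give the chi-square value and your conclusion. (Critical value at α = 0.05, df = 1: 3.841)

7.047; not consistent

Expected counts for N = 147 under a 13:3 ratio (total parts = 16):
  white: 147 × 13/16 = 119.4375
  colored: 147 × 3/16 = 27.5625
χ² = Σ (O − E)² / E
  white: (132 − 119.4375)² / 119.4375 = 1.3213
  colored: (15 − 27.5625)² / 27.5625 = 5.7258
χ² = 1.3213 + 5.7258 = 7.0471 ≈ 7.047
Degrees of freedom = 2 − 1 = 1; critical value at α = 0.05 is 3.841.
Since 7.047 > 3.841, we reject the null hypothesis — the data do not fit the 13:3 ratio.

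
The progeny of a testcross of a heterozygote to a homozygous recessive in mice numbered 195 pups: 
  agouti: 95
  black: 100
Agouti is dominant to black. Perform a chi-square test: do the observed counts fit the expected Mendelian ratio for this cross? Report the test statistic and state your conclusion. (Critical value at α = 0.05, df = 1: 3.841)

0.128; consistent

A testcross of a heterozygote (Aa × aa) gives a 1:1 phenotypic ratio.
The 1:1 ratio has 2 parts, so with N = 195 the expected counts are:
  agouti: 195 × 1/2 = 97.5
  black: 195 × 1/2 = 97.5
χ² = Σ (O − E)² / E
  agouti: (95 − 97.5)² / 97.5 = 0.0641
  black: (100 − 97.5)² / 97.5 = 0.0641
χ² = 0.0641 + 0.0641 = 0.1282 ≈ 0.128
Degrees of freedom = 2 − 1 = 1; critical value at α = 0.05 is 3.841.
Since 0.128 < 3.841, we fail to reject the null hypothesis — the data are consistent with the 1:1 ratio.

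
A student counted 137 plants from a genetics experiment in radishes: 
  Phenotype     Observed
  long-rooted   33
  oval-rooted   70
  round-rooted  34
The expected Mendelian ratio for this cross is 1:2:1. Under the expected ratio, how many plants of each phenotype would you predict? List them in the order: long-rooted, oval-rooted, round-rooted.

34.25, 68.5, 34.25

The 1:2:1 ratio has 4 parts, so with N = 137 the expected counts are:
  long-rooted: 137 × 1/4 = 34.25
  oval-rooted: 137 × 2/4 = 68.5
  round-rooted: 137 × 1/4 = 34.25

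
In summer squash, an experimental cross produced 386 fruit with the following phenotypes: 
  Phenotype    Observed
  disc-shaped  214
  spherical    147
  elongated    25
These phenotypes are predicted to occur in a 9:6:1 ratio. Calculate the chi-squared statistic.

0.112

The 9:6:1 ratio has 16 parts, so with N = 386 the expected counts are:
  disc-shaped: 386 × 9/16 = 217.125
  spherical: 386 × 6/16 = 144.75
  elongated: 386 × 1/16 = 24.125
χ² = Σ (O − E)² / E
  disc-shaped: (214 − 217.125)² / 217.125 = 0.0450
  spherical: (147 − 144.75)² / 144.75 = 0.0350
  elongated: (25 − 24.125)² / 24.125 = 0.0317
χ² = 0.0450 + 0.0350 + 0.0317 = 0.1117 ≈ 0.112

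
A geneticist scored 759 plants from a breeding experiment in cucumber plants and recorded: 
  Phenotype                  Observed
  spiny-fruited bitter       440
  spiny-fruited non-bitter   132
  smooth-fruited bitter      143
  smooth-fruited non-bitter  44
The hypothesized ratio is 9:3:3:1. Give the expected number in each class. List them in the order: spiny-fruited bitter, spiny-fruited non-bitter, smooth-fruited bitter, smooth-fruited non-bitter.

Under the 9:3:3:1 hypothesis (Σ ratio = 16, N = 759):
  spiny-fruited bitter: 759 × 9/16 = 426.9375
  spiny-fruited non-bitter: 759 × 3/16 = 142.3125
  smooth-fruited bitter: 759 × 3/16 = 142.3125
  smooth-fruited non-bitter: 759 × 1/16 = 47.4375

426.9375, 142.3125, 142.3125, 47.4375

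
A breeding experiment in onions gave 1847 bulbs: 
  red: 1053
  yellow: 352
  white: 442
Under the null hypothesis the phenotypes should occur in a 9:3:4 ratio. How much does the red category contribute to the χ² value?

Total ratio parts = 16. Expected numbers out of 1847:
  red: 1847 × 9/16 = 1038.9375
  yellow: 1847 × 3/16 = 346.3125
  white: 1847 × 4/16 = 461.75
Contribution of red: (1053 − 1038.9375)² / 1038.9375 = 0.1903

0.190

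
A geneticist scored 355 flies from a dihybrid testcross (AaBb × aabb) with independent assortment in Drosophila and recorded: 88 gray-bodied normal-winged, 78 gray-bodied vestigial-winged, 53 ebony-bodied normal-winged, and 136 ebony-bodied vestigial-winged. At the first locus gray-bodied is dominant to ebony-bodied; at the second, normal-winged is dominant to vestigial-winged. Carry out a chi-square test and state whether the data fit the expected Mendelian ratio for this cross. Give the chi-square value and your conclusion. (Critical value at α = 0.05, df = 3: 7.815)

40.865; not consistent

A dihybrid testcross with independent assortment gives a 1:1:1:1 ratio.
Total ratio parts = 4. Expected numbers out of 355:
  gray-bodied normal-winged: 355 × 1/4 = 88.75
  gray-bodied vestigial-winged: 355 × 1/4 = 88.75
  ebony-bodied normal-winged: 355 × 1/4 = 88.75
  ebony-bodied vestigial-winged: 355 × 1/4 = 88.75
χ² = Σ (O − E)² / E
  gray-bodied normal-winged: (88 − 88.75)² / 88.75 = 0.0063
  gray-bodied vestigial-winged: (78 − 88.75)² / 88.75 = 1.3021
  ebony-bodied normal-winged: (53 − 88.75)² / 88.75 = 14.4007
  ebony-bodied vestigial-winged: (136 − 88.75)² / 88.75 = 25.1556
χ² = 0.0063 + 1.3021 + 14.4007 + 25.1556 = 40.8647 ≈ 40.865
Degrees of freedom = 4 − 1 = 3; critical value at α = 0.05 is 7.815.
Since 40.865 > 7.815, we reject the null hypothesis — the data do not fit the 1:1:1:1 ratio.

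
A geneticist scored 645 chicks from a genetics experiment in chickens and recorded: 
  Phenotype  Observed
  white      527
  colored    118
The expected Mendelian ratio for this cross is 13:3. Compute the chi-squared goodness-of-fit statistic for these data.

0.088

Expected counts for N = 645 under a 13:3 ratio (total parts = 16):
  white: 645 × 13/16 = 524.0625
  colored: 645 × 3/16 = 120.9375
χ² = Σ (O − E)² / E
  white: (527 − 524.0625)² / 524.0625 = 0.0165
  colored: (118 − 120.9375)² / 120.9375 = 0.0714
χ² = 0.0165 + 0.0714 = 0.0879 ≈ 0.088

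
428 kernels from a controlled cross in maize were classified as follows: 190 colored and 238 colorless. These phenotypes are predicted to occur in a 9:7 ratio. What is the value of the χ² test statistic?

24.453

The 9:7 ratio has 16 parts, so with N = 428 the expected counts are:
  colored: 428 × 9/16 = 240.75
  colorless: 428 × 7/16 = 187.25
χ² = Σ (O − E)² / E
  colored: (190 − 240.75)² / 240.75 = 10.6981
  colorless: (238 − 187.25)² / 187.25 = 13.7547
χ² = 10.6981 + 13.7547 = 24.4528 ≈ 24.453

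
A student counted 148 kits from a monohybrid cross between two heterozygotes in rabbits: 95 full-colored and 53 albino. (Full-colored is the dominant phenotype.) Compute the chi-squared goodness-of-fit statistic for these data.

For a monohybrid cross between heterozygotes with complete dominance, the expected phenotypic ratio is 3:1.
Under the 3:1 hypothesis (Σ ratio = 4, N = 148):
  full-colored: 148 × 3/4 = 111
  albino: 148 × 1/4 = 37
χ² = Σ (O − E)² / E
  full-colored: (95 − 111)² / 111 = 2.3063
  albino: (53 − 37)² / 37 = 6.9189
χ² = 2.3063 + 6.9189 = 9.2252 ≈ 9.225

9.225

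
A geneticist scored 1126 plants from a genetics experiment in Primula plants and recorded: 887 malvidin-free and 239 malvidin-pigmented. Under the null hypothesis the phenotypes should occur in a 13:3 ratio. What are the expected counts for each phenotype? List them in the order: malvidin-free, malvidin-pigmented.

Under the 13:3 hypothesis (Σ ratio = 16, N = 1126):
  malvidin-free: 1126 × 13/16 = 914.875
  malvidin-pigmented: 1126 × 3/16 = 211.125

914.875, 211.125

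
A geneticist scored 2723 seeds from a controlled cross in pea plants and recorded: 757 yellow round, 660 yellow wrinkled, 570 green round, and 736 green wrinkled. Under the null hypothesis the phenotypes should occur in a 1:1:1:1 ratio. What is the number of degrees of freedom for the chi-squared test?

3

A goodness-of-fit test with 4 phenotype classes has df = 4 − 1 = 3.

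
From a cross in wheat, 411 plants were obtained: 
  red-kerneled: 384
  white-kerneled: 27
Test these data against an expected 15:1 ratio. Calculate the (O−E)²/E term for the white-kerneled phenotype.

Expected counts for N = 411 under a 15:1 ratio (total parts = 16):
  red-kerneled: 411 × 15/16 = 385.3125
  white-kerneled: 411 × 1/16 = 25.6875
Contribution of white-kerneled: (27 − 25.6875)² / 25.6875 = 0.0671

0.067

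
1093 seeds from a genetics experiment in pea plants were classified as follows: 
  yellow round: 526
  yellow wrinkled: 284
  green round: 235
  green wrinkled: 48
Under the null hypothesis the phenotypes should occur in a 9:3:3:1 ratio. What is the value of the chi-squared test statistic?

The 9:3:3:1 ratio has 16 parts, so with N = 1093 the expected counts are:
  yellow round: 1093 × 9/16 = 614.8125
  yellow wrinkled: 1093 × 3/16 = 204.9375
  green round: 1093 × 3/16 = 204.9375
  green wrinkled: 1093 × 1/16 = 68.3125
χ² = Σ (O − E)² / E
  yellow round: (526 − 614.8125)² / 614.8125 = 12.8294
  yellow wrinkled: (284 − 204.9375)² / 204.9375 = 30.5014
  green round: (235 − 204.9375)² / 204.9375 = 4.4099
  green wrinkled: (48 − 68.3125)² / 68.3125 = 6.0399
χ² = 12.8294 + 30.5014 + 4.4099 + 6.0399 = 53.7806 ≈ 53.781

53.781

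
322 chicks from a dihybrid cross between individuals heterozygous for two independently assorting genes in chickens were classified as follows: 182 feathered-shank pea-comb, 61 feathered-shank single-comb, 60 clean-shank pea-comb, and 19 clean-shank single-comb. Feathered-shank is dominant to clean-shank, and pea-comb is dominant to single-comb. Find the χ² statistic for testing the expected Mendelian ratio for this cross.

A dihybrid F₂ with independent assortment and complete dominance at both loci gives a 9:3:3:1 phenotypic ratio.
The 9:3:3:1 ratio has 16 parts, so with N = 322 the expected counts are:
  feathered-shank pea-comb: 322 × 9/16 = 181.125
  feathered-shank single-comb: 322 × 3/16 = 60.375
  clean-shank pea-comb: 322 × 3/16 = 60.375
  clean-shank single-comb: 322 × 1/16 = 20.125
χ² = Σ (O − E)² / E
  feathered-shank pea-comb: (182 − 181.125)² / 181.125 = 0.0042
  feathered-shank single-comb: (61 − 60.375)² / 60.375 = 0.0065
  clean-shank pea-comb: (60 − 60.375)² / 60.375 = 0.0023
  clean-shank single-comb: (19 − 20.125)² / 20.125 = 0.0629
χ² = 0.0042 + 0.0065 + 0.0023 + 0.0629 = 0.0759 ≈ 0.076

0.076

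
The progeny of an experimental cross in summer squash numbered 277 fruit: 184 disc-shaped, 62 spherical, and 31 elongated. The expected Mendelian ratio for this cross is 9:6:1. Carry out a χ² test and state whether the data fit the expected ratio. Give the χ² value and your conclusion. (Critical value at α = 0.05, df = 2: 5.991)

32.802; not consistent

Under the 9:6:1 hypothesis (Σ ratio = 16, N = 277):
  disc-shaped: 277 × 9/16 = 155.8125
  spherical: 277 × 6/16 = 103.875
  elongated: 277 × 1/16 = 17.3125
χ² = Σ (O − E)² / E
  disc-shaped: (184 − 155.8125)² / 155.8125 = 5.0993
  spherical: (62 − 103.875)² / 103.875 = 16.8810
  elongated: (31 − 17.3125)² / 17.3125 = 10.8215
χ² = 5.0993 + 16.8810 + 10.8215 = 32.8018 ≈ 32.802
Degrees of freedom = 3 − 1 = 2; critical value at α = 0.05 is 5.991.
Since 32.802 > 5.991, we reject the null hypothesis — the data do not fit the 9:6:1 ratio.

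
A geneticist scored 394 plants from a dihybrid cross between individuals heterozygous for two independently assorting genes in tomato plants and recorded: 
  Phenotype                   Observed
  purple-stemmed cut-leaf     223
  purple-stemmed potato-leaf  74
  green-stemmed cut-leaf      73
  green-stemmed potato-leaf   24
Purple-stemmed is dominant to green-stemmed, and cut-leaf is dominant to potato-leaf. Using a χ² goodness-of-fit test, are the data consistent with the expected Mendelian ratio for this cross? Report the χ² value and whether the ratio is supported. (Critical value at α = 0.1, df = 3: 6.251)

0.035; consistent

A dihybrid F₂ with independent assortment and complete dominance at both loci gives a 9:3:3:1 phenotypic ratio.
Total ratio parts = 16. Expected numbers out of 394:
  purple-stemmed cut-leaf: 394 × 9/16 = 221.625
  purple-stemmed potato-leaf: 394 × 3/16 = 73.875
  green-stemmed cut-leaf: 394 × 3/16 = 73.875
  green-stemmed potato-leaf: 394 × 1/16 = 24.625
χ² = Σ (O − E)² / E
  purple-stemmed cut-leaf: (223 − 221.625)² / 221.625 = 0.0085
  purple-stemmed potato-leaf: (74 − 73.875)² / 73.875 = 0.0002
  green-stemmed cut-leaf: (73 − 73.875)² / 73.875 = 0.0104
  green-stemmed potato-leaf: (24 − 24.625)² / 24.625 = 0.0159
χ² = 0.0085 + 0.0002 + 0.0104 + 0.0159 = 0.035
Degrees of freedom = 4 − 1 = 3; critical value at α = 0.1 is 6.251.
Since 0.035 < 6.251, we fail to reject the null hypothesis — the data are consistent with the 9:3:3:1 ratio.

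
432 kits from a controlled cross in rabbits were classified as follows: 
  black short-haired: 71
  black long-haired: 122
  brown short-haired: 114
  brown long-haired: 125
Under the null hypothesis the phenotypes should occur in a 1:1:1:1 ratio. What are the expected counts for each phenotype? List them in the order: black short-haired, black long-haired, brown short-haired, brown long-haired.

Under the 1:1:1:1 hypothesis (Σ ratio = 4, N = 432):
  black short-haired: 432 × 1/4 = 108
  black long-haired: 432 × 1/4 = 108
  brown short-haired: 432 × 1/4 = 108
  brown long-haired: 432 × 1/4 = 108

108, 108, 108, 108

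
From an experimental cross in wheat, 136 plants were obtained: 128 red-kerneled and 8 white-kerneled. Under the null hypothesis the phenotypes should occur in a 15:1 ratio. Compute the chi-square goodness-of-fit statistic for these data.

0.031

The 15:1 ratio has 16 parts, so with N = 136 the expected counts are:
  red-kerneled: 136 × 15/16 = 127.5
  white-kerneled: 136 × 1/16 = 8.5
χ² = Σ (O − E)² / E
  red-kerneled: (128 − 127.5)² / 127.5 = 0.0020
  white-kerneled: (8 − 8.5)² / 8.5 = 0.0294
χ² = 0.0020 + 0.0294 = 0.0314 ≈ 0.031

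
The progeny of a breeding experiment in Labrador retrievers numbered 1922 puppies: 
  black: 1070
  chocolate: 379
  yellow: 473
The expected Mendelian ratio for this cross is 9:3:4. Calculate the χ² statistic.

Total ratio parts = 16. Expected numbers out of 1922:
  black: 1922 × 9/16 = 1081.125
  chocolate: 1922 × 3/16 = 360.375
  yellow: 1922 × 4/16 = 480.5
χ² = Σ (O − E)² / E
  black: (1070 − 1081.125)² / 1081.125 = 0.1145
  chocolate: (379 − 360.375)² / 360.375 = 0.9626
  yellow: (473 − 480.5)² / 480.5 = 0.1171
χ² = 0.1145 + 0.9626 + 0.1171 = 1.1942 ≈ 1.194

1.194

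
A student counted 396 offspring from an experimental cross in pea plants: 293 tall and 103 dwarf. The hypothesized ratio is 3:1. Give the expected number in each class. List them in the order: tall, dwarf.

297, 99

Total ratio parts = 4. Expected numbers out of 396:
  tall: 396 × 3/4 = 297
  dwarf: 396 × 1/4 = 99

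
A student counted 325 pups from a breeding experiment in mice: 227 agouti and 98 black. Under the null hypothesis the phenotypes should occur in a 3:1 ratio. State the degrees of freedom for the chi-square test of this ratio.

1

A goodness-of-fit test with 2 phenotype classes has df = 2 − 1 = 1.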